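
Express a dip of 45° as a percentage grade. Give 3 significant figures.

grade % = 100 × tan 45° = 100 × 1.0000

100%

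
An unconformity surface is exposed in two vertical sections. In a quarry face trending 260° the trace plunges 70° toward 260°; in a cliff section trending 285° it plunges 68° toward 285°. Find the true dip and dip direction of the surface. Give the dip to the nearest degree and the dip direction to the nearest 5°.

true dip 70°, dip direction 260°

The two traces are lines in the plane: v₁ = (sin 260°·cos 70°, cos 260°·cos 70°, −sin 70°), v₂ = (sin 285°·cos 68°, cos 285°·cos 68°, −sin 68°).
n = v₁ × v₂ = (-0.146, -0.028, 0.054) (taken with n_z > 0).
tan δ = √(n_x²+n_y²)/n_z = 0.149/0.054, so δ = 70.0°.
Dip direction = azimuth of (n_x, n_y) = atan2(-0.146, -0.028) = 259°.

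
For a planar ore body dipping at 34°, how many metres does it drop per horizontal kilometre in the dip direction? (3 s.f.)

675 m

drop per km = 1000 × tan 34° = 1000 × 0.6745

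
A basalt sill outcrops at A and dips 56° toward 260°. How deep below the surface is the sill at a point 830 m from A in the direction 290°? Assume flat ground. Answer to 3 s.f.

The hole lies 30° from the dip direction, so the down-dip offset is 830 × cos 30° = 718.80 m.
Depth = down-dip offset × tan(dip) = 718.80 × tan 56° = 718.80 × 1.4826
Depth = 1065.67 m

1070 m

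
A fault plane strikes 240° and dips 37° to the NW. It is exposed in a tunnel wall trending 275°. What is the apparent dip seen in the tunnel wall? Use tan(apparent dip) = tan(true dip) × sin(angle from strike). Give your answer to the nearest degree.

The section lies 35° from the strike.
tan α = tan 37° × sin 35° = 0.7536 × 0.5736 = 0.4322
apparent dip = arctan 0.4322 = 23.38°

23°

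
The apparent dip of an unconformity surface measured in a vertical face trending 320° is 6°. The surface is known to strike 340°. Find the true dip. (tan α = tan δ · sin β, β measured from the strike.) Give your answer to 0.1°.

17.1°

β = acute angle between strike 340° and section 320° = 20°.
tan δ = tan α / sin β = tan 6° / sin 20° = 0.1051 / 0.3420 = 0.3073
true dip = arctan 0.3073 = 17.08°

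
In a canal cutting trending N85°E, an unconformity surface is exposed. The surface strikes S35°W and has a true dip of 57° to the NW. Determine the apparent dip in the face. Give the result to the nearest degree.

50°

The section lies 50° from the strike.
tan α = tan 57° × sin 50° = 1.5399 × 0.7660 = 1.1796
apparent dip = arctan 1.1796 = 49.71°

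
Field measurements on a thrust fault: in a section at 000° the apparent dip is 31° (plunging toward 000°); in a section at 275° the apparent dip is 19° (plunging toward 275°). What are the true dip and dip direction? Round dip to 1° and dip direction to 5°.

true dip 34°, dip direction 335°

Each apparent-dip line lies in the plane. As unit vectors (x east, y north, z up), v₁ plunges 31°→000° and v₂ plunges 19°→275°.
The plane normal is n = v₁ × v₂ ∝ (-0.237, 0.485, 0.807).
tan δ = √(n_x²+n_y²)/n_z = 0.540/0.807, so δ = 33.8°.
Dip direction = atan2(-0.237, 0.485) = 334° (azimuth of n's horizontal projection).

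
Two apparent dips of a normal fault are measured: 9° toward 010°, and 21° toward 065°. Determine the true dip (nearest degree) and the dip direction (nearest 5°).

true dip 21°, dip direction 075°

The two traces are lines in the plane: v₁ = (sin 10°·cos 9°, cos 10°·cos 9°, −sin 9°), v₂ = (sin 65°·cos 21°, cos 65°·cos 21°, −sin 21°).
n = v₁ × v₂ = (0.287, 0.071, 0.755) (taken with n_z > 0).
True dip = arccos(n_z / |n|) = arccos(0.9313) = 21.4°.
Dip direction = atan2(0.287, 0.071) = 76° (azimuth of n's horizontal projection).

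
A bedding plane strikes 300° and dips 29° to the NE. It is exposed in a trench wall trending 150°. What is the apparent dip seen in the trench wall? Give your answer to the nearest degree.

15°

The strike is 300° and the section trends 150°; the acute angle between them is β = 30°.
tan α = tan 29° × sin 30° = 0.5543 × 0.5000 = 0.2772
α = arctan(0.2772) = 15.49°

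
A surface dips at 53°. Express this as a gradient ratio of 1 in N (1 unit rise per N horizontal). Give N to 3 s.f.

1 : N means tan θ = 1/N, so N = 1/tan 53° = 1/1.3270

1 in 0.754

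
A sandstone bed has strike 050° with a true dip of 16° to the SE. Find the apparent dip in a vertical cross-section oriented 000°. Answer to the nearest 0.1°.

The strike is 050° and the section trends 000°; the acute angle between them is β = 50°.
tan α = tan 16° × sin 50° = 0.2867 × 0.7660 = 0.2197
α = arctan(0.2197) = 12.39°

12.4°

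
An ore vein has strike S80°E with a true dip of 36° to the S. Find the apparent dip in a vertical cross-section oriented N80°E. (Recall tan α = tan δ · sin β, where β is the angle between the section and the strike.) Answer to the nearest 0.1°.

Angle between strike (S80°E) and section (N80°E): β = 20°.
tan α = tan 36° × sin 20° = 0.7265 × 0.3420 = 0.2485
α = arctan(0.2485) = 13.95°

14.0°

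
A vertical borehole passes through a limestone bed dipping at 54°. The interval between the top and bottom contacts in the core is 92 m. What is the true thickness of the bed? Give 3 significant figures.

54.1 m

True thickness t = h · cos(dip) = 92 × cos 54°
t = 92 × 0.5878 = 54.076 m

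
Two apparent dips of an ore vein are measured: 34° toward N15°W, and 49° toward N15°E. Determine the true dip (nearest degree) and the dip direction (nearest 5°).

true dip 53°, dip direction 045°

Each apparent-dip line lies in the plane. As unit vectors (x east, y north, z up), v₁ plunges 34°→N15°W and v₂ plunges 49°→N15°E.
n = v₁ × v₂ = (0.250, 0.257, 0.272) (taken with n_z > 0).
tan δ = √(n_x²+n_y²)/n_z = 0.358/0.272, so δ = 52.8°.
The horizontal component of n points toward azimuth atan2(n_x, n_y) = 44°, the dip direction.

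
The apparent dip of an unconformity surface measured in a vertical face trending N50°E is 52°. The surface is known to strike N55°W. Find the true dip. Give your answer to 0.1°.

The section is 75° from the strike.
tan(true dip) = tan 52° / sin 75° = 1.3251
δ = arctan(1.3251) = 52.96°

53.0°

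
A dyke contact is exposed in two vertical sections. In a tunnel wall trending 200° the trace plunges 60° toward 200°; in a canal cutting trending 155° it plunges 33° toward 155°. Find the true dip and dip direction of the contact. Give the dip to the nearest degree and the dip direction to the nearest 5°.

Each apparent-dip line lies in the plane. As unit vectors (x east, y north, z up), v₁ plunges 60°→200° and v₂ plunges 33°→155°.
n = v₁ × v₂ = (-0.402, -0.400, 0.297) (taken with n_z > 0).
Dip δ = arctan(|n_h|/n_z) = arctan(0.567/0.297) = 62.4°.
Dip direction = atan2(-0.402, -0.400) = 225° (azimuth of n's horizontal projection).

true dip 62°, dip direction 225°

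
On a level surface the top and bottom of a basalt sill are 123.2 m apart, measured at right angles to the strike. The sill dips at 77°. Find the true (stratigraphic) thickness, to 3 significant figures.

True thickness t = w · sin(dip) = 123.2 × sin 77°
t = 123.2 × 0.9744 = 120.042 m

120 m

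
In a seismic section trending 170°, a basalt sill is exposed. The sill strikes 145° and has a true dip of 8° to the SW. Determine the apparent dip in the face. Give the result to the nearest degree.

3°

The strike is 145° and the section trends 170°; the acute angle between them is β = 25°.
tan(apparent dip) = tan 8° · sin 25° = 0.0594
apparent dip = arctan 0.0594 = 3.40°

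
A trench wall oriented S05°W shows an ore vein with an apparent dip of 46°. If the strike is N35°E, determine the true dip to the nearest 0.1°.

The section is 30° from the strike.
tan(true dip) = tan 46° / sin 30° = 2.0711
δ = arctan(2.0711) = 64.23°

64.2°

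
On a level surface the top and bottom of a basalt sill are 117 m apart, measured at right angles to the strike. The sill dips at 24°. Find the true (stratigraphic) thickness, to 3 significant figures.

True thickness t = w · sin(dip) = 117 × sin 24°
t = 117 × 0.4067 = 47.588 m

47.6 m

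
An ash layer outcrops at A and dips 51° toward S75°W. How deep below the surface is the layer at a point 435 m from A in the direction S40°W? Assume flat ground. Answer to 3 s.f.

440 m

The hole lies 35° from the dip direction, so the down-dip offset is 435 × cos 35° = 356.33 m.
Depth = down-dip offset × tan(dip) = 356.33 × tan 51° = 356.33 × 1.2349
Depth = 440.03 m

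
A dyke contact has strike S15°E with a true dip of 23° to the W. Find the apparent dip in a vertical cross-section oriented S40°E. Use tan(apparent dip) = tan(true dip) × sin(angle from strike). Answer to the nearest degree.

10°

The section lies 25° from the strike.
tan α = tan 23° × sin 25° = 0.4245 × 0.4226 = 0.1794
α = arctan(0.1794) = 10.17°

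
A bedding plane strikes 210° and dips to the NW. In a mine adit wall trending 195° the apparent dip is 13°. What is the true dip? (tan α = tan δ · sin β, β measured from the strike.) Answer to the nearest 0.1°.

41.7°

β = acute angle between strike 210° and section 195° = 15°.
tan(true dip) = tan 13° / sin 15° = 0.8920
true dip = arctan 0.8920 = 41.73°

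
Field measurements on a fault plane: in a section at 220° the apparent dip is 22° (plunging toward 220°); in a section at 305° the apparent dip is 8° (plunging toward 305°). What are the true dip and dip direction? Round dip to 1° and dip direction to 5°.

Each apparent-dip line lies in the plane. As unit vectors (x east, y north, z up), v₁ plunges 22°→220° and v₂ plunges 8°→305°.
Cross product v₁ × v₂ gives the pole to the plane: n ∝ (-0.312, -0.221, 0.915).
Dip δ = arctan(|n_h|/n_z) = arctan(0.382/0.915) = 22.7°.
Dip direction = azimuth of (n_x, n_y) = atan2(-0.312, -0.221) = 235°.

true dip 23°, dip direction 235°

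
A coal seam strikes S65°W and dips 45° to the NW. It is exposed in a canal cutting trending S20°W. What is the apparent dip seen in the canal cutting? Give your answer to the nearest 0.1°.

The section lies 45° from the strike.
tan α = tan 45° × sin 45° = 1.0000 × 0.7071 = 0.7071
apparent dip = arctan 0.7071 = 35.26°

35.3°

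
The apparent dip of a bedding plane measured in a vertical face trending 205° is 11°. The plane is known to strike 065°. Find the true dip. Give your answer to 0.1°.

β = acute angle between strike 065° and section 205° = 40°.
tan(true dip) = tan 11° / sin 40° = 0.3024
δ = arctan(0.3024) = 16.83°

16.8°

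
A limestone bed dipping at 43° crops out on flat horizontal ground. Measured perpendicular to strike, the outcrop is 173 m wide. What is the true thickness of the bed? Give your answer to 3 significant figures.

True thickness t = w · sin(dip) = 173 × sin 43°
t = 173 × 0.6820 = 117.986 m

118 m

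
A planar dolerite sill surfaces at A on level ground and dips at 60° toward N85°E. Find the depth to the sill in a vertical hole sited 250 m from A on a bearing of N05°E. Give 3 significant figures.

75.2 m

The hole lies 80° from the dip direction, so the down-dip offset is 250 × cos 80° = 43.41 m.
Depth = down-dip offset × tan(dip) = 43.41 × tan 60° = 43.41 × 1.7321
Depth = 75.19 m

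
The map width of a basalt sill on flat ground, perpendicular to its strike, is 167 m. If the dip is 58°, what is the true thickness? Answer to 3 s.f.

142 m

True thickness t = w · sin(dip) = 167 × sin 58°
t = 167 × 0.8480 = 141.624 m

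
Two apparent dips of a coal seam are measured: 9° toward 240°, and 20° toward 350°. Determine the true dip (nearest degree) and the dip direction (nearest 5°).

Each apparent-dip line lies in the plane. As unit vectors (x east, y north, z up), v₁ plunges 9°→240° and v₂ plunges 20°→350°.
The plane normal is n = v₁ × v₂ ∝ (-0.314, 0.267, 0.872).
tan δ = √(n_x²+n_y²)/n_z = 0.412/0.872, so δ = 25.3°.
Dip direction = atan2(-0.314, 0.267) = 310° (azimuth of n's horizontal projection).

true dip 25°, dip direction 310°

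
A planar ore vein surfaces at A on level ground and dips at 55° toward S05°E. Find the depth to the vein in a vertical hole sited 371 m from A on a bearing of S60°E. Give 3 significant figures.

The hole lies 55° from the dip direction, so the down-dip offset is 371 × cos 55° = 212.80 m.
Depth = down-dip offset × tan(dip) = 212.80 × tan 55° = 212.80 × 1.4281
Depth = 303.91 m

304 m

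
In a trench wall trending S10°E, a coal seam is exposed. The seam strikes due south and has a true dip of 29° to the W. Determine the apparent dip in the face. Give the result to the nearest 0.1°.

5.5°

The strike is due south and the section trends S10°E; the acute angle between them is β = 10°.
tan α = tan 29° × sin 10° = 0.5543 × 0.1736 = 0.0963
apparent dip = arctan 0.0963 = 5.50°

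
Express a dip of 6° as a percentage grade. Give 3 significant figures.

grade % = 100 × tan 6° = 100 × 0.1051

10.5%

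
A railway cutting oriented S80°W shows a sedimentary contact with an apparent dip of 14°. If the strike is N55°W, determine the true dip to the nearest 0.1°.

19.4°

The section is 45° from the strike.
tan(true dip) = tan 14° / sin 45° = 0.3526
δ = arctan(0.3526) = 19.42°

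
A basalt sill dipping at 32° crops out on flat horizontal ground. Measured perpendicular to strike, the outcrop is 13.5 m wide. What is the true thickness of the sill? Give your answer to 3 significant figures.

True thickness t = w · sin(dip) = 13.5 × sin 32°
t = 13.5 × 0.5299 = 7.154 m

7.15 m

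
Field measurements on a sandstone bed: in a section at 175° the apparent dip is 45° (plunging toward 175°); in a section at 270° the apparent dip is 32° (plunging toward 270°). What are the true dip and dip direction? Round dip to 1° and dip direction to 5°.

true dip 51°, dip direction 210°

The two traces are lines in the plane: v₁ = (sin 175°·cos 45°, cos 175°·cos 45°, −sin 45°), v₂ = (sin 270°·cos 32°, cos 270°·cos 32°, −sin 32°).
The plane normal is n = v₁ × v₂ ∝ (-0.373, -0.632, 0.597).
True dip = arccos(n_z / |n|) = arccos(0.6311) = 50.9°.
The horizontal component of n points toward azimuth atan2(n_x, n_y) = 211°, the dip direction.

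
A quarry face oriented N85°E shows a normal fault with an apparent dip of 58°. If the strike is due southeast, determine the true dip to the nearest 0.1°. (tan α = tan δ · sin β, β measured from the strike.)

β = acute angle between strike due southeast and section N85°E = 50°.
tan δ = tan α / sin β = tan 58° / sin 50° = 1.6003 / 0.7660 = 2.0891
true dip = arctan 2.0891 = 64.42°

64.4°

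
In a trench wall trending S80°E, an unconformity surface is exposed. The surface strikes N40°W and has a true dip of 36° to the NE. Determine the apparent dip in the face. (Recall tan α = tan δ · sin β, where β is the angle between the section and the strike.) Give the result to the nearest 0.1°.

Angle between strike (N40°W) and section (S80°E): β = 40°.
tan(apparent dip) = tan 36° · sin 40° = 0.4670
apparent dip = arctan 0.4670 = 25.03°

25.0°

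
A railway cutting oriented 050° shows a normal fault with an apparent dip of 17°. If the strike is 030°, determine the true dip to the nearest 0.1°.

41.8°

β = acute angle between strike 030° and section 050° = 20°.
tan δ = tan α / sin β = tan 17° / sin 20° = 0.3057 / 0.3420 = 0.8939
δ = arctan(0.8939) = 41.79°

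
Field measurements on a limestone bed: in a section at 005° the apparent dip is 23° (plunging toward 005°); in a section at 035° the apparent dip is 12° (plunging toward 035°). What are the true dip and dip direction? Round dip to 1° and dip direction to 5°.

true dip 28°, dip direction 330°

The two traces are lines in the plane: v₁ = (sin 5°·cos 23°, cos 5°·cos 23°, −sin 23°), v₂ = (sin 35°·cos 12°, cos 35°·cos 12°, −sin 12°).
The plane normal is n = v₁ × v₂ ∝ (-0.122, 0.203, 0.450).
Dip δ = arctan(|n_h|/n_z) = arctan(0.237/0.450) = 27.7°.
The horizontal component of n points toward azimuth atan2(n_x, n_y) = 329°, the dip direction.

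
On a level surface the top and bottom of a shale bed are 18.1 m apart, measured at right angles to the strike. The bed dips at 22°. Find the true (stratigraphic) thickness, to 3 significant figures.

6.78 m

True thickness t = w · sin(dip) = 18.1 × sin 22°
t = 18.1 × 0.3746 = 6.780 m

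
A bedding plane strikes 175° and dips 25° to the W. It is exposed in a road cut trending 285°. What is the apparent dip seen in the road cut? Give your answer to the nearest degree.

24°

The strike is 175° and the section trends 285°; the acute angle between them is β = 70°.
tan α = tan 25° × sin 70° = 0.4663 × 0.9397 = 0.4382
α = arctan(0.4382) = 23.66°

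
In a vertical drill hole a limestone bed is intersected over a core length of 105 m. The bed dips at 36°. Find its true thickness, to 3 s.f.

True thickness t = h · cos(dip) = 105 × cos 36°
t = 105 × 0.8090 = 84.947 m

84.9 m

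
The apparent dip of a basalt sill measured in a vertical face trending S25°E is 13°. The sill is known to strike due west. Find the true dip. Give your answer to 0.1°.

14.3°

β = acute angle between strike due west and section S25°E = 65°.
tan(true dip) = tan 13° / sin 65° = 0.2547
true dip = arctan 0.2547 = 14.29°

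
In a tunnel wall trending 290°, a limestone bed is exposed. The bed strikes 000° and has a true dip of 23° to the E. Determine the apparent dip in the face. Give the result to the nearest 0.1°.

21.7°

Angle between strike (000°) and section (290°): β = 70°.
tan α = tan 23° × sin 70° = 0.4245 × 0.9397 = 0.3989
apparent dip = arctan 0.3989 = 21.75°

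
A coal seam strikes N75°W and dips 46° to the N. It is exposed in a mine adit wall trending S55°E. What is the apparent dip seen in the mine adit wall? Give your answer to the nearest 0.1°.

19.5°

The strike is N75°W and the section trends S55°E; the acute angle between them is β = 20°.
tan(apparent dip) = tan 46° · sin 20° = 0.3542
α = arctan(0.3542) = 19.50°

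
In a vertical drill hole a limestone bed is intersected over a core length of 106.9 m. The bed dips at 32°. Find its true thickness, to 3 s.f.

90.7 m

True thickness t = h · cos(dip) = 106.9 × cos 32°
t = 106.9 × 0.8480 = 90.656 m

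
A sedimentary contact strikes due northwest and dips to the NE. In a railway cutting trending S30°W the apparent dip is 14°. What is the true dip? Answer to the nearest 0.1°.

14.5°

The section is 75° from the strike.
tan δ = tan α / sin β = tan 14° / sin 75° = 0.2493 / 0.9659 = 0.2581
true dip = arctan 0.2581 = 14.47°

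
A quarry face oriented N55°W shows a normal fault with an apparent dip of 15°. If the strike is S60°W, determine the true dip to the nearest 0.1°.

16.5°

β = acute angle between strike S60°W and section N55°W = 65°.
tan δ = tan α / sin β = tan 15° / sin 65° = 0.2679 / 0.9063 = 0.2956
δ = arctan(0.2956) = 16.47°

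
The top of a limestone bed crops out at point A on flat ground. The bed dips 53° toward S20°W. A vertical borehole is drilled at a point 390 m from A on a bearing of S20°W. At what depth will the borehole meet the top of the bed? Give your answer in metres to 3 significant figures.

518 m

The hole is directly down-dip from the outcrop, so the down-dip offset is 390 m.
Depth = down-dip offset × tan(dip) = 390.00 × tan 53° = 390.00 × 1.3270
Depth = 517.55 m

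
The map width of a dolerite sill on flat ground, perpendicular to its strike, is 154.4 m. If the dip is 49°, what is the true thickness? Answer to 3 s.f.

117 m

True thickness t = w · sin(dip) = 154.4 × sin 49°
t = 154.4 × 0.7547 = 116.527 m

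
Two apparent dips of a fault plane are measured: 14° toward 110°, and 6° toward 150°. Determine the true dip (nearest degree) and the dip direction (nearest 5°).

true dip 16°, dip direction 080°

The two traces are lines in the plane: v₁ = (sin 110°·cos 14°, cos 110°·cos 14°, −sin 14°), v₂ = (sin 150°·cos 6°, cos 150°·cos 6°, −sin 6°).
The plane normal is n = v₁ × v₂ ∝ (0.174, 0.025, 0.620).
tan δ = √(n_x²+n_y²)/n_z = 0.175/0.620, so δ = 15.8°.
Dip direction = azimuth of (n_x, n_y) = atan2(0.174, 0.025) = 82°.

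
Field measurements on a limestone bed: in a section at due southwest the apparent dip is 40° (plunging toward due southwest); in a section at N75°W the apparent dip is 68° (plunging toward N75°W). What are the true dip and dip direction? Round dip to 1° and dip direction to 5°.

The two traces are lines in the plane: v₁ = (sin 225°·cos 40°, cos 225°·cos 40°, −sin 40°), v₂ = (sin 285°·cos 68°, cos 285°·cos 68°, −sin 68°).
n = v₁ × v₂ = (-0.565, 0.270, 0.249) (taken with n_z > 0).
Dip δ = arctan(|n_h|/n_z) = arctan(0.626/0.249) = 68.3°.
Dip direction = atan2(-0.565, 0.270) = 296° (azimuth of n's horizontal projection).

true dip 68°, dip direction 295°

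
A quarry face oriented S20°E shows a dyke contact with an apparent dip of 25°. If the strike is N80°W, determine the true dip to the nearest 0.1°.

β = acute angle between strike N80°W and section S20°E = 60°.
tan δ = tan α / sin β = tan 25° / sin 60° = 0.4663 / 0.8660 = 0.5384
true dip = arctan 0.5384 = 28.30°

28.3°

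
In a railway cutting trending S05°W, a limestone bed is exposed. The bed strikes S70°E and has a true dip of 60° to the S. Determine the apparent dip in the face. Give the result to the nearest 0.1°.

59.1°

The strike is S70°E and the section trends S05°W; the acute angle between them is β = 75°.
tan α = tan 60° × sin 75° = 1.7321 × 0.9659 = 1.6730
apparent dip = arctan 1.6730 = 59.13°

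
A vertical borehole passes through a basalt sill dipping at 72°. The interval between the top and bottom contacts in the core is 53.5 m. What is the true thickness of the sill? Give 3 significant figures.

16.5 m

True thickness t = h · cos(dip) = 53.5 × cos 72°
t = 53.5 × 0.3090 = 16.532 m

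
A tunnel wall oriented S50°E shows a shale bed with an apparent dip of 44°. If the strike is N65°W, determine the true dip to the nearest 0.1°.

75.0°

The section is 15° from the strike.
tan δ = tan α / sin β = tan 44° / sin 15° = 0.9657 / 0.2588 = 3.7311
true dip = arctan 3.7311 = 75.00°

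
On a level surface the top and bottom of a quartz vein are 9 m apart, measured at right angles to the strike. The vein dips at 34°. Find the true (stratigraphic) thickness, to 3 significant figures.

5.03 m

True thickness t = w · sin(dip) = 9 × sin 34°
t = 9 × 0.5592 = 5.033 m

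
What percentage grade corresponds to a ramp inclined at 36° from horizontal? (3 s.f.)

grade % = 100 × tan 36° = 100 × 0.7265

72.7%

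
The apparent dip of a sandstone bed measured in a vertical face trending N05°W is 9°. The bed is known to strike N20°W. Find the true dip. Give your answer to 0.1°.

31.5°

β = acute angle between strike N20°W and section N05°W = 15°.
tan(true dip) = tan 9° / sin 15° = 0.6120
true dip = arctan 0.6120 = 31.46°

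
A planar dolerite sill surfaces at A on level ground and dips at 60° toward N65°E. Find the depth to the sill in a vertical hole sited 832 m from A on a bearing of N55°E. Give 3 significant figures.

The hole lies 10° from the dip direction, so the down-dip offset is 832 × cos 10° = 819.36 m.
Depth = down-dip offset × tan(dip) = 819.36 × tan 60° = 819.36 × 1.7321
Depth = 1419.17 m

1420 m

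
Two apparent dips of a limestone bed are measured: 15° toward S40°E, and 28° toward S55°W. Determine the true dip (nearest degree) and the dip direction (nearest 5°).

true dip 32°, dip direction 205°

The two traces are lines in the plane: v₁ = (sin 140°·cos 15°, cos 140°·cos 15°, −sin 15°), v₂ = (sin 235°·cos 28°, cos 235°·cos 28°, −sin 28°).
Cross product v₁ × v₂ gives the pole to the plane: n ∝ (-0.216, -0.479, 0.850).
Dip δ = arctan(|n_h|/n_z) = arctan(0.525/0.850) = 31.7°.
Dip direction = atan2(-0.216, -0.479) = 204° (azimuth of n's horizontal projection).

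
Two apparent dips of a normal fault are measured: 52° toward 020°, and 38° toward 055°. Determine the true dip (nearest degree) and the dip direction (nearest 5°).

The two traces are lines in the plane: v₁ = (sin 20°·cos 52°, cos 20°·cos 52°, −sin 52°), v₂ = (sin 55°·cos 38°, cos 55°·cos 38°, −sin 38°).
The plane normal is n = v₁ × v₂ ∝ (0.000, 0.379, 0.278).
Dip δ = arctan(|n_h|/n_z) = arctan(0.379/0.278) = 53.7°.
Dip direction = azimuth of (n_x, n_y) = atan2(0.000, 0.379) = 0°.

true dip 54°, dip direction 000°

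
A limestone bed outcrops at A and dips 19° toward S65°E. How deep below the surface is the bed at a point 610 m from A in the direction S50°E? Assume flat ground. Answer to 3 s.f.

The hole lies 15° from the dip direction, so the down-dip offset is 610 × cos 15° = 589.21 m.
Depth = down-dip offset × tan(dip) = 589.21 × tan 19° = 589.21 × 0.3443
Depth = 202.88 m

203 m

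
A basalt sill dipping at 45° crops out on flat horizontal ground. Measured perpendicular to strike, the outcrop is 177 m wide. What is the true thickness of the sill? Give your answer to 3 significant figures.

125 m

True thickness t = w · sin(dip) = 177 × sin 45°
t = 177 × 0.7071 = 125.158 m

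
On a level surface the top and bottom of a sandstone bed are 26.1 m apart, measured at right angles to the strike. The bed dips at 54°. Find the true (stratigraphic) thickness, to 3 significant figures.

21.1 m

True thickness t = w · sin(dip) = 26.1 × sin 54°
t = 26.1 × 0.8090 = 21.115 m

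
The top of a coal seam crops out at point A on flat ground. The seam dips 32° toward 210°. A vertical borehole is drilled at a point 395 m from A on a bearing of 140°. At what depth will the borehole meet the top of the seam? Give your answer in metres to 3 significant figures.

84.4 m

The hole lies 70° from the dip direction, so the down-dip offset is 395 × cos 70° = 135.10 m.
Depth = down-dip offset × tan(dip) = 135.10 × tan 32° = 135.10 × 0.6249
Depth = 84.42 m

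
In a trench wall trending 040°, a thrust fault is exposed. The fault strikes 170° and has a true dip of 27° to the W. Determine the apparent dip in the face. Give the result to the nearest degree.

21°

The section lies 50° from the strike.
tan(apparent dip) = tan 27° · sin 50° = 0.3903
α = arctan(0.3903) = 21.32°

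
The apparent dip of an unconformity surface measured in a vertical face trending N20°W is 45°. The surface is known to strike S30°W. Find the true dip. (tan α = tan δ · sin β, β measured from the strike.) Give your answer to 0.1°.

β = acute angle between strike S30°W and section N20°W = 50°.
tan δ = tan α / sin β = tan 45° / sin 50° = 1.0000 / 0.7660 = 1.3054
true dip = arctan 1.3054 = 52.55°

52.5°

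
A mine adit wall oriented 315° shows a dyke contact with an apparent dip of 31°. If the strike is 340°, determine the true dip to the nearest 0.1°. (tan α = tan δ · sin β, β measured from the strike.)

β = acute angle between strike 340° and section 315° = 25°.
tan(true dip) = tan 31° / sin 25° = 1.4218
δ = arctan(1.4218) = 54.88°

54.9°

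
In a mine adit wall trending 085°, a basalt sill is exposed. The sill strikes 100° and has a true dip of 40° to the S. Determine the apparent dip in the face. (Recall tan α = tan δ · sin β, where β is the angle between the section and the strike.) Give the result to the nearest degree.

The section lies 15° from the strike.
tan(apparent dip) = tan 40° · sin 15° = 0.2172
apparent dip = arctan 0.2172 = 12.25°

12°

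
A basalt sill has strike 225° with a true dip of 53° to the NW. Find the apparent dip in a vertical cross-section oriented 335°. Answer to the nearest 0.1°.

The section lies 70° from the strike.
tan α = tan 53° × sin 70° = 1.3270 × 0.9397 = 1.2470
apparent dip = arctan 1.2470 = 51.27°

51.3°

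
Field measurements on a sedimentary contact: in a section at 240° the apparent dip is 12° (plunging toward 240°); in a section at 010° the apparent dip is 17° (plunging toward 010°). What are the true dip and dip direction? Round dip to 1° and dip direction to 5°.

Each apparent-dip line lies in the plane. As unit vectors (x east, y north, z up), v₁ plunges 12°→240° and v₂ plunges 17°→010°.
The plane normal is n = v₁ × v₂ ∝ (-0.339, 0.282, 0.717).
Dip δ = arctan(|n_h|/n_z) = arctan(0.441/0.717) = 31.6°.
Dip direction = atan2(-0.339, 0.282) = 310° (azimuth of n's horizontal projection).

true dip 32°, dip direction 310°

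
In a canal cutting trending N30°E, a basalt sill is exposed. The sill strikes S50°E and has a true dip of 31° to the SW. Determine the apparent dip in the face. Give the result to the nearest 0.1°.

30.6°

Angle between strike (S50°E) and section (N30°E): β = 80°.
tan α = tan 31° × sin 80° = 0.6009 × 0.9848 = 0.5917
α = arctan(0.5917) = 30.61°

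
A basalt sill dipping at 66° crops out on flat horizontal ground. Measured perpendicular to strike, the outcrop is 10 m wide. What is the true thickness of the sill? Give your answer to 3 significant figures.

True thickness t = w · sin(dip) = 10 × sin 66°
t = 10 × 0.9135 = 9.135 m

9.14 m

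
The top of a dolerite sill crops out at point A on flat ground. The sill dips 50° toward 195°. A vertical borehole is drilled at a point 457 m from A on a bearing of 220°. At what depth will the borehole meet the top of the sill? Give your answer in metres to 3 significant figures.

494 m

The hole lies 25° from the dip direction, so the down-dip offset is 457 × cos 25° = 414.18 m.
Depth = down-dip offset × tan(dip) = 414.18 × tan 50° = 414.18 × 1.1918
Depth = 493.60 m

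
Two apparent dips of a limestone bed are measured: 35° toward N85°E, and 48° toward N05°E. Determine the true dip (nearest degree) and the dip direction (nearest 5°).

true dip 51°, dip direction 030°

Represent each trace as a vector plunging at its apparent dip toward its trend (east-north-up frame): v₁ = (0.816, 0.071, -0.574), v₂ = (0.058, 0.667, -0.743).
n = v₁ × v₂ = (0.329, 0.573, 0.540) (taken with n_z > 0).
True dip = arccos(n_z / |n|) = arccos(0.6326) = 50.8°.
The horizontal component of n points toward azimuth atan2(n_x, n_y) = 30°, the dip direction.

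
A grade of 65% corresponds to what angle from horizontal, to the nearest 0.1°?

33.0°

tan θ = 65/100 = 0.6500
θ = arctan(0.6500) = 33.02°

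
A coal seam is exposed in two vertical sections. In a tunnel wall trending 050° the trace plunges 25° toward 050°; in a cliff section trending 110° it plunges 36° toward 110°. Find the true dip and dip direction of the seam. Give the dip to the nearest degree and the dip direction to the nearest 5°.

true dip 36°, dip direction 100°

Each apparent-dip line lies in the plane. As unit vectors (x east, y north, z up), v₁ plunges 25°→050° and v₂ plunges 36°→110°.
The plane normal is n = v₁ × v₂ ∝ (0.459, -0.087, 0.635).
True dip = arccos(n_z / |n|) = arccos(0.8053) = 36.4°.
Dip direction = azimuth of (n_x, n_y) = atan2(0.459, -0.087) = 101°.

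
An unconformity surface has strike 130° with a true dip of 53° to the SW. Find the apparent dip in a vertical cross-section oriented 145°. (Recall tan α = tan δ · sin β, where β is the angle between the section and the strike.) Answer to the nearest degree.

19°

The section lies 15° from the strike.
tan α = tan 53° × sin 15° = 1.3270 × 0.2588 = 0.3435
α = arctan(0.3435) = 18.96°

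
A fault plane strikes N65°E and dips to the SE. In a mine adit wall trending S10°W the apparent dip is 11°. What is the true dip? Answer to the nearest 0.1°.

13.3°

β = acute angle between strike N65°E and section S10°W = 55°.
tan(true dip) = tan 11° / sin 55° = 0.2373
true dip = arctan 0.2373 = 13.35°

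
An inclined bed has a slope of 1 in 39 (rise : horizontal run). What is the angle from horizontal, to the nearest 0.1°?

1.5°

tan θ = 1/39 = 0.0256
θ = arctan(0.0256) = 1.47°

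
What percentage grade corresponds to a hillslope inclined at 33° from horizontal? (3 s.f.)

grade % = 100 × tan 33° = 100 × 0.6494

64.9%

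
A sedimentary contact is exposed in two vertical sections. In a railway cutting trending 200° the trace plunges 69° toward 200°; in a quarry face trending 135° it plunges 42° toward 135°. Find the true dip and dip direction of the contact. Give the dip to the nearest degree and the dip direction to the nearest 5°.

The two traces are lines in the plane: v₁ = (sin 200°·cos 69°, cos 200°·cos 69°, −sin 69°), v₂ = (sin 135°·cos 42°, cos 135°·cos 42°, −sin 42°).
n = v₁ × v₂ = (-0.265, -0.573, 0.241) (taken with n_z > 0).
Dip δ = arctan(|n_h|/n_z) = arctan(0.631/0.241) = 69.1°.
Dip direction = atan2(-0.265, -0.573) = 205° (azimuth of n's horizontal projection).

true dip 69°, dip direction 205°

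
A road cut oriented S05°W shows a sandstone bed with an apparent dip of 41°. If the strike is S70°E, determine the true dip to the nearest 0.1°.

42.0°

The section is 75° from the strike.
tan(true dip) = tan 41° / sin 75° = 0.9000
true dip = arctan 0.9000 = 41.99°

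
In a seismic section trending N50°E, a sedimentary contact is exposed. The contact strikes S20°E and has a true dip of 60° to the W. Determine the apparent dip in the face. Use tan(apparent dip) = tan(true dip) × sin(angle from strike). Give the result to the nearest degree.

58°

The strike is S20°E and the section trends N50°E; the acute angle between them is β = 70°.
tan α = tan 60° × sin 70° = 1.7321 × 0.9397 = 1.6276
apparent dip = arctan 1.6276 = 58.43°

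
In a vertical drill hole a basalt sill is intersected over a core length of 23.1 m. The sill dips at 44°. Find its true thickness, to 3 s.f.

True thickness t = h · cos(dip) = 23.1 × cos 44°
t = 23.1 × 0.7193 = 16.617 m

16.6 m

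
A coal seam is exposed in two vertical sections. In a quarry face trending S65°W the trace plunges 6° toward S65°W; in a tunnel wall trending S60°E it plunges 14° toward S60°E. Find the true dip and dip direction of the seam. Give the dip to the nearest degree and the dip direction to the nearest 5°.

true dip 21°, dip direction 170°

Represent each trace as a vector plunging at its apparent dip toward its trend (east-north-up frame): v₁ = (-0.901, -0.420, -0.105), v₂ = (0.840, -0.485, -0.242).
n = v₁ × v₂ = (0.051, -0.306, 0.790) (taken with n_z > 0).
tan δ = √(n_x²+n_y²)/n_z = 0.310/0.790, so δ = 21.4°.
The horizontal component of n points toward azimuth atan2(n_x, n_y) = 171°, the dip direction.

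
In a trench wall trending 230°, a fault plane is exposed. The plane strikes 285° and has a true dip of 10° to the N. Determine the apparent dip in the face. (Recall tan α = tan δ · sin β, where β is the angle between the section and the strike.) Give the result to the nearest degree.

The section lies 55° from the strike.
tan(apparent dip) = tan 10° · sin 55° = 0.1444
apparent dip = arctan 0.1444 = 8.22°

8°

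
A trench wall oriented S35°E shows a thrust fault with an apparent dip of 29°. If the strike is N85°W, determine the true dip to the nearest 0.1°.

β = acute angle between strike N85°W and section S35°E = 50°.
tan δ = tan α / sin β = tan 29° / sin 50° = 0.5543 / 0.7660 = 0.7236
δ = arctan(0.7236) = 35.89°

35.9°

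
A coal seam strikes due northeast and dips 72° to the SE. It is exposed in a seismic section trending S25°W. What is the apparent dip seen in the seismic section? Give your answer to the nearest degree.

46°

Angle between strike (due northeast) and section (S25°W): β = 20°.
tan(apparent dip) = tan 72° · sin 20° = 1.0526
α = arctan(1.0526) = 46.47°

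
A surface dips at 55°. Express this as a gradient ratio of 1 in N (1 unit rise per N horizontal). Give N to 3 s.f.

1 in 0.700

1 : N means tan θ = 1/N, so N = 1/tan 55° = 1/1.4281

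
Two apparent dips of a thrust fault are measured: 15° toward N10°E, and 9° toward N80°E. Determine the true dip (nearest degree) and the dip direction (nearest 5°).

The two traces are lines in the plane: v₁ = (sin 10°·cos 15°, cos 10°·cos 15°, −sin 15°), v₂ = (sin 80°·cos 9°, cos 80°·cos 9°, −sin 9°).
Cross product v₁ × v₂ gives the pole to the plane: n ∝ (0.104, 0.226, 0.896).
Dip δ = arctan(|n_h|/n_z) = arctan(0.249/0.896) = 15.5°.
The horizontal component of n points toward azimuth atan2(n_x, n_y) = 25°, the dip direction.

true dip 15°, dip direction 025°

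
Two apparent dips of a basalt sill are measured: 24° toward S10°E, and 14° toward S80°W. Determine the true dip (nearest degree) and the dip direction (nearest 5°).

true dip 27°, dip direction 200°

Represent each trace as a vector plunging at its apparent dip toward its trend (east-north-up frame): v₁ = (0.159, -0.900, -0.407), v₂ = (-0.956, -0.168, -0.242).
The plane normal is n = v₁ × v₂ ∝ (-0.149, -0.427, 0.886).
tan δ = √(n_x²+n_y²)/n_z = 0.452/0.886, so δ = 27.0°.
Dip direction = azimuth of (n_x, n_y) = atan2(-0.149, -0.427) = 199°.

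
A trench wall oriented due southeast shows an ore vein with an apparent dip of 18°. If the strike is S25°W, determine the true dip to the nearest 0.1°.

β = acute angle between strike S25°W and section due southeast = 70°.
tan(true dip) = tan 18° / sin 70° = 0.3458
δ = arctan(0.3458) = 19.07°

19.1°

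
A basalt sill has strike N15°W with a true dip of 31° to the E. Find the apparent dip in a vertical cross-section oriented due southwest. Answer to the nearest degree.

27°

The strike is N15°W and the section trends due southwest; the acute angle between them is β = 60°.
tan α = tan 31° × sin 60° = 0.6009 × 0.8660 = 0.5204
α = arctan(0.5204) = 27.49°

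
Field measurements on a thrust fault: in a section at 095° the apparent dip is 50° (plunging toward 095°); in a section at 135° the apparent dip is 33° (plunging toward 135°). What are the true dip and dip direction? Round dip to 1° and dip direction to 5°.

The two traces are lines in the plane: v₁ = (sin 95°·cos 50°, cos 95°·cos 50°, −sin 50°), v₂ = (sin 135°·cos 33°, cos 135°·cos 33°, −sin 33°).
n = v₁ × v₂ = (0.424, 0.106, 0.347) (taken with n_z > 0).
tan δ = √(n_x²+n_y²)/n_z = 0.437/0.347, so δ = 51.6°.
The horizontal component of n points toward azimuth atan2(n_x, n_y) = 76°, the dip direction.

true dip 52°, dip direction 075°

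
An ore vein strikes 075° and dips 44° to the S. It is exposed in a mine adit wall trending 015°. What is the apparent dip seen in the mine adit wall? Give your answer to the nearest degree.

The strike is 075° and the section trends 015°; the acute angle between them is β = 60°.
tan α = tan 44° × sin 60° = 0.9657 × 0.8660 = 0.8363
apparent dip = arctan 0.8363 = 39.91°

40°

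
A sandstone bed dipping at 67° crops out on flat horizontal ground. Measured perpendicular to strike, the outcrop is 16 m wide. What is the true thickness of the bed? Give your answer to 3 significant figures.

14.7 m

True thickness t = w · sin(dip) = 16 × sin 67°
t = 16 × 0.9205 = 14.728 m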